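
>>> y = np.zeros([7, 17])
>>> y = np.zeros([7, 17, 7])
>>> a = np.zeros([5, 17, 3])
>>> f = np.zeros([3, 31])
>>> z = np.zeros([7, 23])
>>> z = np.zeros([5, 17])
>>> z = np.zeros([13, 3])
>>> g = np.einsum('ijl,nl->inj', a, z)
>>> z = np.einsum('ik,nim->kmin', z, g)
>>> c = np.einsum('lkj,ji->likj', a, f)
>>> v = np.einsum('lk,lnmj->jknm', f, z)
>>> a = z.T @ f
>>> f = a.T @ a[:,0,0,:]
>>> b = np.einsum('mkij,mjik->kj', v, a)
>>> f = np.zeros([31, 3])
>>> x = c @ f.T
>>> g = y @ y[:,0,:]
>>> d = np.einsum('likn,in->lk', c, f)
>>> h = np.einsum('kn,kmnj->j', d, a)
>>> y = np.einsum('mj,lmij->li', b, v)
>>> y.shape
(5, 17)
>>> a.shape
(5, 13, 17, 31)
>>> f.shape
(31, 3)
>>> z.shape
(3, 17, 13, 5)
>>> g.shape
(7, 17, 7)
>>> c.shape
(5, 31, 17, 3)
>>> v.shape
(5, 31, 17, 13)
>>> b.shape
(31, 13)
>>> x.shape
(5, 31, 17, 31)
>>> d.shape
(5, 17)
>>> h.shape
(31,)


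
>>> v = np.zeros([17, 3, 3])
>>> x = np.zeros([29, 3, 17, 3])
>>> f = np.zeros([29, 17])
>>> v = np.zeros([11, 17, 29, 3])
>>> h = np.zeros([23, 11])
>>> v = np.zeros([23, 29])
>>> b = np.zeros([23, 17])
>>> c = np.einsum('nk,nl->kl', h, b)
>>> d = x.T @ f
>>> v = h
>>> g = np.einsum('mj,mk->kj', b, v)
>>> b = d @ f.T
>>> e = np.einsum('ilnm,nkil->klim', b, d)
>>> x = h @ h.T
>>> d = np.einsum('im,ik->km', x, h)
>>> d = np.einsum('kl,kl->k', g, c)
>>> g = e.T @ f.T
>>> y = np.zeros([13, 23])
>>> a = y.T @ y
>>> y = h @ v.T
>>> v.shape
(23, 11)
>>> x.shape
(23, 23)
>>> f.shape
(29, 17)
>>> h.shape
(23, 11)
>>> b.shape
(3, 17, 3, 29)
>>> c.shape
(11, 17)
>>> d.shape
(11,)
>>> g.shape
(29, 3, 17, 29)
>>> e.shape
(17, 17, 3, 29)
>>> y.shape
(23, 23)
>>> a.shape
(23, 23)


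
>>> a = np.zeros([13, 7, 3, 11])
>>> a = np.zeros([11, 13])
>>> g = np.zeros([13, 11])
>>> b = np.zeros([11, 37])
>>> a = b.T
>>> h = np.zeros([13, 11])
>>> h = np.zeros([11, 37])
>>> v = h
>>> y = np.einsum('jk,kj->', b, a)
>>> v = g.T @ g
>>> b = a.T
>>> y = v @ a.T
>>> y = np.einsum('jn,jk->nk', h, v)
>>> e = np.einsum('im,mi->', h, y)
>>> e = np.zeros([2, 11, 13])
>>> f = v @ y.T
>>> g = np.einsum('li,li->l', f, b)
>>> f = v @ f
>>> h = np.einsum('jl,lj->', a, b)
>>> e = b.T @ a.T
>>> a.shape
(37, 11)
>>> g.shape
(11,)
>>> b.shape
(11, 37)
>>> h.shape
()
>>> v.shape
(11, 11)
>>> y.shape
(37, 11)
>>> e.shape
(37, 37)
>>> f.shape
(11, 37)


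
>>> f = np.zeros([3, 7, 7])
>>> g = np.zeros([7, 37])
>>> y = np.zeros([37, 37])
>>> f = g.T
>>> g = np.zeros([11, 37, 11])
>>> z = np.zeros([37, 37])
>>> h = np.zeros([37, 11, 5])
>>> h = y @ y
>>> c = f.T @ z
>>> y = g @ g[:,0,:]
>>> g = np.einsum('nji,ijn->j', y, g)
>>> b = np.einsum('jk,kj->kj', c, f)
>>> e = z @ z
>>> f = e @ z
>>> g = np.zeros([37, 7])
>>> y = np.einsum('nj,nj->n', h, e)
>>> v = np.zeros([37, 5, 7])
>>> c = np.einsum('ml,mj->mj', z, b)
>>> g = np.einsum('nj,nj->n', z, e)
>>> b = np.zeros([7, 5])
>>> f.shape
(37, 37)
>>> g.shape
(37,)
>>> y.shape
(37,)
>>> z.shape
(37, 37)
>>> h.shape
(37, 37)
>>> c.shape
(37, 7)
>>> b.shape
(7, 5)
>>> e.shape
(37, 37)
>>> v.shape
(37, 5, 7)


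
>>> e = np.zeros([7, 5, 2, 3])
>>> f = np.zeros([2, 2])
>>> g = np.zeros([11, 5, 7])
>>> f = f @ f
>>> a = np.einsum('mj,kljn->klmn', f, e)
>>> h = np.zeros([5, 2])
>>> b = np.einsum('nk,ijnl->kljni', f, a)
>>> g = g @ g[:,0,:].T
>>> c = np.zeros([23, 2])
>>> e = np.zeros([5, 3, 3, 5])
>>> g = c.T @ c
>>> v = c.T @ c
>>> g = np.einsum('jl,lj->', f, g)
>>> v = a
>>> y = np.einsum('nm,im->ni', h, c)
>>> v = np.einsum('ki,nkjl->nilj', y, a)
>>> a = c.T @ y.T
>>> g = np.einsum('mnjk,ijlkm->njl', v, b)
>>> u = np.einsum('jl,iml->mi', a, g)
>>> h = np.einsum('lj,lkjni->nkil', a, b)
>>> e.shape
(5, 3, 3, 5)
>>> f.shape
(2, 2)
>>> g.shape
(23, 3, 5)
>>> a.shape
(2, 5)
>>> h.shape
(2, 3, 7, 2)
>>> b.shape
(2, 3, 5, 2, 7)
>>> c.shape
(23, 2)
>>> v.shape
(7, 23, 3, 2)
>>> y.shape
(5, 23)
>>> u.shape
(3, 23)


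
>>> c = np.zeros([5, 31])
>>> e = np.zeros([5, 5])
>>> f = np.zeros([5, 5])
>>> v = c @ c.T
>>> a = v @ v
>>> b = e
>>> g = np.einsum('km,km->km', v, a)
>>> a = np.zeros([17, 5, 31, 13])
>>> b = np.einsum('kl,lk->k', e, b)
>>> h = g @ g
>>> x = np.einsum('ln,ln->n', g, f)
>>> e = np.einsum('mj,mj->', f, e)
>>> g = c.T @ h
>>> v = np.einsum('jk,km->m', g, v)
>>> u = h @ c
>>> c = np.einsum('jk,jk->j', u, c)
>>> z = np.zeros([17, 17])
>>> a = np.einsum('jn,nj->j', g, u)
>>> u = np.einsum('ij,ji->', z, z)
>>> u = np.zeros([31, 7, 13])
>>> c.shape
(5,)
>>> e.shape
()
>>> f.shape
(5, 5)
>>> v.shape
(5,)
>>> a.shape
(31,)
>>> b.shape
(5,)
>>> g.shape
(31, 5)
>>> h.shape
(5, 5)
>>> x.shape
(5,)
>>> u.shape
(31, 7, 13)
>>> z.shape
(17, 17)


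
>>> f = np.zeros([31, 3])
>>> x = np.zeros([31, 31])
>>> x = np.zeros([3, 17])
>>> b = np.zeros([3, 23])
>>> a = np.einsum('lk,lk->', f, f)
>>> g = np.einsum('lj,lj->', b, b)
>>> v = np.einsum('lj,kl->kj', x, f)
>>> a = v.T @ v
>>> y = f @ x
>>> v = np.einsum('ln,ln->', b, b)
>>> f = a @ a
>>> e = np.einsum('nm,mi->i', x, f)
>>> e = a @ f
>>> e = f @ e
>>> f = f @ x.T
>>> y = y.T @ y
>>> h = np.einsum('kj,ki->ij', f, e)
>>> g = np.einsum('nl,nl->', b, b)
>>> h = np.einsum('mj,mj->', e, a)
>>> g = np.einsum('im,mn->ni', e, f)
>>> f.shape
(17, 3)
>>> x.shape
(3, 17)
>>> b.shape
(3, 23)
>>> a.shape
(17, 17)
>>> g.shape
(3, 17)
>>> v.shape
()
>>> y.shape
(17, 17)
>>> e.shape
(17, 17)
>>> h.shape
()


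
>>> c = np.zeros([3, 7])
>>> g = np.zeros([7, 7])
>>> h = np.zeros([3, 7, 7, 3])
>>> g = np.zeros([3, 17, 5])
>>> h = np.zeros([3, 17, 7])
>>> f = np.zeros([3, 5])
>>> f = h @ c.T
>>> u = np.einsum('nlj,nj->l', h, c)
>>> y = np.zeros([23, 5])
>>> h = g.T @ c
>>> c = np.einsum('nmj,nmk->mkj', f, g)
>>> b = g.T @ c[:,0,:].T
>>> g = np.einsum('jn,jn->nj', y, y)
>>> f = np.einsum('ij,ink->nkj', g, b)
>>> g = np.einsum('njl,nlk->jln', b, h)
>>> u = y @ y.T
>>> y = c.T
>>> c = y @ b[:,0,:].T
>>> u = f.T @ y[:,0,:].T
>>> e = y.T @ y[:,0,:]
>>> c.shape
(3, 5, 5)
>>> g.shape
(17, 17, 5)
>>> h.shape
(5, 17, 7)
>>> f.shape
(17, 17, 23)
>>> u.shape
(23, 17, 3)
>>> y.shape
(3, 5, 17)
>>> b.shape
(5, 17, 17)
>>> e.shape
(17, 5, 17)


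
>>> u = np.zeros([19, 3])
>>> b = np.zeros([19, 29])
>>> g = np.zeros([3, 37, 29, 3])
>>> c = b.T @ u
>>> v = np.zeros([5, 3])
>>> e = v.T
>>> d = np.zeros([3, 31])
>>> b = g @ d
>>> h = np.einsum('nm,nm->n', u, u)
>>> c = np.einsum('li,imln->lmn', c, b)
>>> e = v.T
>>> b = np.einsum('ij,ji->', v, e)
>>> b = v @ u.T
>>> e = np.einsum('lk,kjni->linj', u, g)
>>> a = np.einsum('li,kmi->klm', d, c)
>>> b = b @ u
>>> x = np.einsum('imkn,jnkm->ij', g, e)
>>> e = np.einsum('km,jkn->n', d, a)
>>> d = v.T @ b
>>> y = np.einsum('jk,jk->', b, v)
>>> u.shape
(19, 3)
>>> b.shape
(5, 3)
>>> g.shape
(3, 37, 29, 3)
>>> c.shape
(29, 37, 31)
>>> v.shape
(5, 3)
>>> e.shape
(37,)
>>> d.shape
(3, 3)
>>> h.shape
(19,)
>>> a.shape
(29, 3, 37)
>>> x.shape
(3, 19)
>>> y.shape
()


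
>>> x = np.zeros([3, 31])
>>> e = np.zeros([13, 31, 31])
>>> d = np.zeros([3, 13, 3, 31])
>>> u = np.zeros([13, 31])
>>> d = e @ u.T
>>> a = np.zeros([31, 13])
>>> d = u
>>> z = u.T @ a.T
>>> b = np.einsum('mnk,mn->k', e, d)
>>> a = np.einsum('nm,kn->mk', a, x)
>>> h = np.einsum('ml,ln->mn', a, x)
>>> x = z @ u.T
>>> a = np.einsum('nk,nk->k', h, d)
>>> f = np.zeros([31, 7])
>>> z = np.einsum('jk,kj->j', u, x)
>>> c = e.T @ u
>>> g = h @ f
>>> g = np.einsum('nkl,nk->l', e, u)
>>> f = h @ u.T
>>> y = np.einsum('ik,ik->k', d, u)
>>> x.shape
(31, 13)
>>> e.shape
(13, 31, 31)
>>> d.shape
(13, 31)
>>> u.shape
(13, 31)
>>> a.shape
(31,)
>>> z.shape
(13,)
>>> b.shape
(31,)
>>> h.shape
(13, 31)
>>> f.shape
(13, 13)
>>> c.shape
(31, 31, 31)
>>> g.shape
(31,)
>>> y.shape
(31,)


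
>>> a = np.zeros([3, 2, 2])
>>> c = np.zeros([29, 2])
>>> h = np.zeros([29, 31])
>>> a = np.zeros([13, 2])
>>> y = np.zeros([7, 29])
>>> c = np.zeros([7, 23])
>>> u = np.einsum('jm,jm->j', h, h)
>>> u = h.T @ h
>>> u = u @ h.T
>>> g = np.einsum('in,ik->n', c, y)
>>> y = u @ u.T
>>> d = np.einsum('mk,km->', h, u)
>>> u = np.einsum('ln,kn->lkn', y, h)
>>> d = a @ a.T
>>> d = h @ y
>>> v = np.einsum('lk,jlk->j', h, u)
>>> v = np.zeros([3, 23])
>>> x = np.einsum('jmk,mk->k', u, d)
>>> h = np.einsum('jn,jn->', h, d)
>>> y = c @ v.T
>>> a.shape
(13, 2)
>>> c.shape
(7, 23)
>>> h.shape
()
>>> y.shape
(7, 3)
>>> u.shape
(31, 29, 31)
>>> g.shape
(23,)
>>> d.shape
(29, 31)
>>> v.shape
(3, 23)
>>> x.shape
(31,)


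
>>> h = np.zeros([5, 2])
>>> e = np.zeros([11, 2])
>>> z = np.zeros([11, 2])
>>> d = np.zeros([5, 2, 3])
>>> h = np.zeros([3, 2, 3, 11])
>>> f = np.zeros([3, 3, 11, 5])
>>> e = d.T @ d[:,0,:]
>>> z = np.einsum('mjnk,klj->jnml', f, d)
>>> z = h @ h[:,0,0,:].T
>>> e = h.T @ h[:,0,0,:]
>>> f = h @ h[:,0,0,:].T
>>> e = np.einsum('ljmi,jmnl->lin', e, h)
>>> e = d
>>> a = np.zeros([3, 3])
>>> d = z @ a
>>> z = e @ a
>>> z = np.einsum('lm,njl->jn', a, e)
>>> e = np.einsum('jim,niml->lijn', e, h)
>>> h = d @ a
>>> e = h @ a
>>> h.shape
(3, 2, 3, 3)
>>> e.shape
(3, 2, 3, 3)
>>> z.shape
(2, 5)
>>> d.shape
(3, 2, 3, 3)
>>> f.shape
(3, 2, 3, 3)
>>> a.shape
(3, 3)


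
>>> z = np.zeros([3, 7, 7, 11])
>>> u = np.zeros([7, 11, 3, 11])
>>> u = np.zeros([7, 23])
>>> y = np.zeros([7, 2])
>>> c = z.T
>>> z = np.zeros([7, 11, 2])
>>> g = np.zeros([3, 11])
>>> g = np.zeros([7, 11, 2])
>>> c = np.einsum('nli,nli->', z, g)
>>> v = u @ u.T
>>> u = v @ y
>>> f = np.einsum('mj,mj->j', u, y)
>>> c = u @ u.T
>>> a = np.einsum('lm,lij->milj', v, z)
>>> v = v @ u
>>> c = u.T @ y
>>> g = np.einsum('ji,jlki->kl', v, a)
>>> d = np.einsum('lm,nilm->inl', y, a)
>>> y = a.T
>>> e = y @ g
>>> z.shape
(7, 11, 2)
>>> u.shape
(7, 2)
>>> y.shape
(2, 7, 11, 7)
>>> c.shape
(2, 2)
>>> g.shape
(7, 11)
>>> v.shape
(7, 2)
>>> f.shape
(2,)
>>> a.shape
(7, 11, 7, 2)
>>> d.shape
(11, 7, 7)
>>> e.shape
(2, 7, 11, 11)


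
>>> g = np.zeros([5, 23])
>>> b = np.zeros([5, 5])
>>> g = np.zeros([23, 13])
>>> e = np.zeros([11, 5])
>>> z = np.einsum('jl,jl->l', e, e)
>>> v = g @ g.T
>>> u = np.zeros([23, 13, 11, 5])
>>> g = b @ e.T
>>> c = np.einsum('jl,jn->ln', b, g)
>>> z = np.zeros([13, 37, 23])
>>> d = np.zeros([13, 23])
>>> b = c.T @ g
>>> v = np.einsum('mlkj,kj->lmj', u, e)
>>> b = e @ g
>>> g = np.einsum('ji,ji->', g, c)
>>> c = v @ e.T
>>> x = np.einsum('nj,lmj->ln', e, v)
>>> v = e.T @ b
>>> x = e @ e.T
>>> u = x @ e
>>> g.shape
()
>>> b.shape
(11, 11)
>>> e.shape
(11, 5)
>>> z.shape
(13, 37, 23)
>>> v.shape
(5, 11)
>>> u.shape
(11, 5)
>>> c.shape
(13, 23, 11)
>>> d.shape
(13, 23)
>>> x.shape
(11, 11)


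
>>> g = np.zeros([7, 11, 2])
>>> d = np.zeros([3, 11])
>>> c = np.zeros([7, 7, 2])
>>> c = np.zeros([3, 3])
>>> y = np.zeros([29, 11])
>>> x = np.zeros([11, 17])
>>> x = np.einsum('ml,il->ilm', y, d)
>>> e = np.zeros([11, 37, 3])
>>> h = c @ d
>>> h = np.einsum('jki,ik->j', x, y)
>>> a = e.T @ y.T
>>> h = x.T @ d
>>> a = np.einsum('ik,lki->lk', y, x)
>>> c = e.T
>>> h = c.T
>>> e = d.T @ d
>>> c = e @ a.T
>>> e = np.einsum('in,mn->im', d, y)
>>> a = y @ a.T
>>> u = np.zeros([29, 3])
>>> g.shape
(7, 11, 2)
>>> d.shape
(3, 11)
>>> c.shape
(11, 3)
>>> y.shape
(29, 11)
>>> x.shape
(3, 11, 29)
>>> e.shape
(3, 29)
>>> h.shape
(11, 37, 3)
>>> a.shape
(29, 3)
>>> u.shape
(29, 3)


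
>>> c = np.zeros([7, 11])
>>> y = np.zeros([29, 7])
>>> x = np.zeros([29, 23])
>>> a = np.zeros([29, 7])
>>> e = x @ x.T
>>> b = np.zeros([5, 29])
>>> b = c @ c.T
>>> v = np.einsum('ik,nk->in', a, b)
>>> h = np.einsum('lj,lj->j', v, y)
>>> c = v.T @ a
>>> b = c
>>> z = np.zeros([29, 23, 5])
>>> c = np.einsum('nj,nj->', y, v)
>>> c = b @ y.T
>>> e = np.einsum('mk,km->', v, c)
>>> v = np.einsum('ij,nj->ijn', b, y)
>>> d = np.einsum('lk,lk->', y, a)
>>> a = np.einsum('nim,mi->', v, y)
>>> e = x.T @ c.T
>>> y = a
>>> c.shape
(7, 29)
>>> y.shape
()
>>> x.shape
(29, 23)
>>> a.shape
()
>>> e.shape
(23, 7)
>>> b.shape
(7, 7)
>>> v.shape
(7, 7, 29)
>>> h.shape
(7,)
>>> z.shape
(29, 23, 5)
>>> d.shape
()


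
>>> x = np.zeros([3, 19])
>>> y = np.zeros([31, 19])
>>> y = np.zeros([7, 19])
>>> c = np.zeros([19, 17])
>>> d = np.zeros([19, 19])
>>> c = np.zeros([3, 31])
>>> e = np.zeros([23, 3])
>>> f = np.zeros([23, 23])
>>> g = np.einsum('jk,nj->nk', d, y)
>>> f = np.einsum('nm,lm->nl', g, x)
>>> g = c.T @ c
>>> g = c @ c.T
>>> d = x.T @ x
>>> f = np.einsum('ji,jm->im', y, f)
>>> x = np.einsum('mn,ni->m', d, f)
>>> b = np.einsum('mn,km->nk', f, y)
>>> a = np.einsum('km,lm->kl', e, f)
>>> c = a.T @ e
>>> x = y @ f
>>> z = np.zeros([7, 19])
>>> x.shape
(7, 3)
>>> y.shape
(7, 19)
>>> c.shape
(19, 3)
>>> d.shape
(19, 19)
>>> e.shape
(23, 3)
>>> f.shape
(19, 3)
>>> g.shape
(3, 3)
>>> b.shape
(3, 7)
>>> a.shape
(23, 19)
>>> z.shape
(7, 19)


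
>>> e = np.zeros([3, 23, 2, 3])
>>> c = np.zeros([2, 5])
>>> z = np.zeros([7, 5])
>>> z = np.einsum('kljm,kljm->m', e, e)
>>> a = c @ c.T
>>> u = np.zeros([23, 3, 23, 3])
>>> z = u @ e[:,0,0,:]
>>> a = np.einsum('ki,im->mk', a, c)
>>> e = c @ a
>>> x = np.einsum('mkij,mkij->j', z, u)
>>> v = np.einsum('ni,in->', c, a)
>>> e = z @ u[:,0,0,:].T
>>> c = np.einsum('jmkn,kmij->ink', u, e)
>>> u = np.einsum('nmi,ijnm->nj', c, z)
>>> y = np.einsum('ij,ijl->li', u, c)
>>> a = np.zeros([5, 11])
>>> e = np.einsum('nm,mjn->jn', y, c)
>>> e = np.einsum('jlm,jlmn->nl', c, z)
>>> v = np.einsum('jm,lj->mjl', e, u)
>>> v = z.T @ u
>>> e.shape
(3, 3)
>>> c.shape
(23, 3, 23)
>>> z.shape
(23, 3, 23, 3)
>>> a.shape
(5, 11)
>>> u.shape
(23, 3)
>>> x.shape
(3,)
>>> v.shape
(3, 23, 3, 3)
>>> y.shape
(23, 23)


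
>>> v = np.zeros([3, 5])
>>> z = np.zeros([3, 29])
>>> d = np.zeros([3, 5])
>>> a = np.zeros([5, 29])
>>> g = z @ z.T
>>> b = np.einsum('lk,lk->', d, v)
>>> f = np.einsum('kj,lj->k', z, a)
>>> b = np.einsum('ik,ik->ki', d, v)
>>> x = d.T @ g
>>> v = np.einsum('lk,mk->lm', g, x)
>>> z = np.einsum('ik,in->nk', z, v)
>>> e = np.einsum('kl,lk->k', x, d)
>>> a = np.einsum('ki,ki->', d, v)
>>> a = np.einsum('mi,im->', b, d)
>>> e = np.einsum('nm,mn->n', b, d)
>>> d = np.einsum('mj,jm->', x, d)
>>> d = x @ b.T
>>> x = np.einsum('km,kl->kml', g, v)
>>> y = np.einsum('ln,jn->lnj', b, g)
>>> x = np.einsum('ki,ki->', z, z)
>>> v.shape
(3, 5)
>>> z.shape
(5, 29)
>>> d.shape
(5, 5)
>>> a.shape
()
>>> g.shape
(3, 3)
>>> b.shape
(5, 3)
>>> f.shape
(3,)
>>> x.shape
()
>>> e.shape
(5,)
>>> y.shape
(5, 3, 3)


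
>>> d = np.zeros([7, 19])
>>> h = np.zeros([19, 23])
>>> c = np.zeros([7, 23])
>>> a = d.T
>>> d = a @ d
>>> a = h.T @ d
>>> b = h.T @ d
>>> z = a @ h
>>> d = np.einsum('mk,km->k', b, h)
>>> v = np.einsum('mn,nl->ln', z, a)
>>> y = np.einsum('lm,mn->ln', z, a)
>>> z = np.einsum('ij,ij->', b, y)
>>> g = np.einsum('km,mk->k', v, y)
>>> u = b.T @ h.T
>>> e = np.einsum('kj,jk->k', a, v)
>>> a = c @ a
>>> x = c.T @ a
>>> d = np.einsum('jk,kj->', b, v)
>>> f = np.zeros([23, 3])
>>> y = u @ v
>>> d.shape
()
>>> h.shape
(19, 23)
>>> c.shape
(7, 23)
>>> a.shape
(7, 19)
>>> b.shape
(23, 19)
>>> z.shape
()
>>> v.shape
(19, 23)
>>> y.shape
(19, 23)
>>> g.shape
(19,)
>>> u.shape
(19, 19)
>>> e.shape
(23,)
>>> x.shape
(23, 19)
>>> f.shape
(23, 3)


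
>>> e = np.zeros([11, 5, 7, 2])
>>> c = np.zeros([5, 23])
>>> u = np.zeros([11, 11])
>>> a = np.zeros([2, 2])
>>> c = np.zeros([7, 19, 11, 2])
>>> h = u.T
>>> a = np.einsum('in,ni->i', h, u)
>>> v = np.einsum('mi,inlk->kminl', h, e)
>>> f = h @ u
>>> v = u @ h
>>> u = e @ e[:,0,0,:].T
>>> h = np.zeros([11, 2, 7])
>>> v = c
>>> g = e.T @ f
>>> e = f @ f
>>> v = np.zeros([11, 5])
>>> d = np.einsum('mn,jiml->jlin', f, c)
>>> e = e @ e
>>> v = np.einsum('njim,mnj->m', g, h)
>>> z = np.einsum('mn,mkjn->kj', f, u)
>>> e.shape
(11, 11)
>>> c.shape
(7, 19, 11, 2)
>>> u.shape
(11, 5, 7, 11)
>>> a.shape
(11,)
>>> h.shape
(11, 2, 7)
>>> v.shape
(11,)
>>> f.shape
(11, 11)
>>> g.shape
(2, 7, 5, 11)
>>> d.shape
(7, 2, 19, 11)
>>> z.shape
(5, 7)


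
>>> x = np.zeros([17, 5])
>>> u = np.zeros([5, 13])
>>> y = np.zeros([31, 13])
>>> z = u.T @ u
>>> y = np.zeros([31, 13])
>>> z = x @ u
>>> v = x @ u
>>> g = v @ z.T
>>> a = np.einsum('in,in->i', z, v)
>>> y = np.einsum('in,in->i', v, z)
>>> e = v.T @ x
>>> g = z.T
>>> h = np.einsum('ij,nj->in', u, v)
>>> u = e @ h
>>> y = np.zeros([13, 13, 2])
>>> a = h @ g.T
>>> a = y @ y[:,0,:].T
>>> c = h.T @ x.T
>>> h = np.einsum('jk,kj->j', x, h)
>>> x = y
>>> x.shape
(13, 13, 2)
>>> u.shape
(13, 17)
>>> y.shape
(13, 13, 2)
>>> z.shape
(17, 13)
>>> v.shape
(17, 13)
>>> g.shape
(13, 17)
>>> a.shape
(13, 13, 13)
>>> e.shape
(13, 5)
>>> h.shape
(17,)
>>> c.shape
(17, 17)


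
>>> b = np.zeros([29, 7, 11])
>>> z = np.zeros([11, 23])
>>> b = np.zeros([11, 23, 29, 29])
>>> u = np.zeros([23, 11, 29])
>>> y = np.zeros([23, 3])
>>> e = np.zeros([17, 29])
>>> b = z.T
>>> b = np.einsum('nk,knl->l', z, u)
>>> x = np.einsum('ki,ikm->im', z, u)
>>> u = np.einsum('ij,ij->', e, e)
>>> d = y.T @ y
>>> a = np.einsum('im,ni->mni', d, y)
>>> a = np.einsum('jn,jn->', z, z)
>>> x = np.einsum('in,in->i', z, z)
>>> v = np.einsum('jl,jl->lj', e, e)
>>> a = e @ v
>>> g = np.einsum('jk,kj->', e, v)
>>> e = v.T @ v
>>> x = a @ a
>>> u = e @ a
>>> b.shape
(29,)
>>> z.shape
(11, 23)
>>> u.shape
(17, 17)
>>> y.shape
(23, 3)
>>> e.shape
(17, 17)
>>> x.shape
(17, 17)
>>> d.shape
(3, 3)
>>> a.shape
(17, 17)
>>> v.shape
(29, 17)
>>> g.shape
()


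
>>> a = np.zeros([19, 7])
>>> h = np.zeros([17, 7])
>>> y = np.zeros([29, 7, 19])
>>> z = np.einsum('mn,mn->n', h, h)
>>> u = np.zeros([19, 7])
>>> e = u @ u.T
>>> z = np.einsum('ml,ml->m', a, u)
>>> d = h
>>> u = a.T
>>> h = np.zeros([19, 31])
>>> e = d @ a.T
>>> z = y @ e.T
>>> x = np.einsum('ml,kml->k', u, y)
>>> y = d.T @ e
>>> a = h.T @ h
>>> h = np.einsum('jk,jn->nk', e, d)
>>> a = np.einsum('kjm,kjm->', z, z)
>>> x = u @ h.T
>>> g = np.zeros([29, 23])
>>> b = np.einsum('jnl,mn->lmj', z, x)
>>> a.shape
()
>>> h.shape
(7, 19)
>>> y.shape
(7, 19)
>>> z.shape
(29, 7, 17)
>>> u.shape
(7, 19)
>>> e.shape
(17, 19)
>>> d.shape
(17, 7)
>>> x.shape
(7, 7)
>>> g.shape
(29, 23)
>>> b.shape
(17, 7, 29)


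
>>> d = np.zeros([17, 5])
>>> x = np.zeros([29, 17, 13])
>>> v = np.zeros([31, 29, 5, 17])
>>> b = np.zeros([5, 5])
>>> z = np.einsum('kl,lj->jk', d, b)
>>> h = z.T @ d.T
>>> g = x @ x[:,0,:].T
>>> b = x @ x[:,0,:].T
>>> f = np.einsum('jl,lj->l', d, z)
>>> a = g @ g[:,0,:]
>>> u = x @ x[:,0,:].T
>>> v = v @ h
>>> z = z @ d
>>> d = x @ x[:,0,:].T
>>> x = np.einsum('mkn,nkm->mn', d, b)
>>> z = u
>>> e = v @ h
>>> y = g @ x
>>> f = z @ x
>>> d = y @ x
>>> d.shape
(29, 17, 29)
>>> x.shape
(29, 29)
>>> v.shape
(31, 29, 5, 17)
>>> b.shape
(29, 17, 29)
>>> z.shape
(29, 17, 29)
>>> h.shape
(17, 17)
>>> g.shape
(29, 17, 29)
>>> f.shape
(29, 17, 29)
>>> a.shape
(29, 17, 29)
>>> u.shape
(29, 17, 29)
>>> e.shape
(31, 29, 5, 17)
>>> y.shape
(29, 17, 29)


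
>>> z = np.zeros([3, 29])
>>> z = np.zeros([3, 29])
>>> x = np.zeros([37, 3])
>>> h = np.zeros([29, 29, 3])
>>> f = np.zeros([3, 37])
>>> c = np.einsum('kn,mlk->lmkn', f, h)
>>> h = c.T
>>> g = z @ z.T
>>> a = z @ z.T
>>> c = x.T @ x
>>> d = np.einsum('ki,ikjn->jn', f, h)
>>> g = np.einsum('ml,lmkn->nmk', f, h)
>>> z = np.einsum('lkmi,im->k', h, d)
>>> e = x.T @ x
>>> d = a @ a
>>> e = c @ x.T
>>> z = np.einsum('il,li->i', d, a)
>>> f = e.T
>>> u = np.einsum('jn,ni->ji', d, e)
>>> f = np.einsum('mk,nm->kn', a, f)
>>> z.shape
(3,)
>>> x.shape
(37, 3)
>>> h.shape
(37, 3, 29, 29)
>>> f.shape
(3, 37)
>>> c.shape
(3, 3)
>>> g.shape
(29, 3, 29)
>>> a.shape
(3, 3)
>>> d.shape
(3, 3)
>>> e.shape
(3, 37)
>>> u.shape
(3, 37)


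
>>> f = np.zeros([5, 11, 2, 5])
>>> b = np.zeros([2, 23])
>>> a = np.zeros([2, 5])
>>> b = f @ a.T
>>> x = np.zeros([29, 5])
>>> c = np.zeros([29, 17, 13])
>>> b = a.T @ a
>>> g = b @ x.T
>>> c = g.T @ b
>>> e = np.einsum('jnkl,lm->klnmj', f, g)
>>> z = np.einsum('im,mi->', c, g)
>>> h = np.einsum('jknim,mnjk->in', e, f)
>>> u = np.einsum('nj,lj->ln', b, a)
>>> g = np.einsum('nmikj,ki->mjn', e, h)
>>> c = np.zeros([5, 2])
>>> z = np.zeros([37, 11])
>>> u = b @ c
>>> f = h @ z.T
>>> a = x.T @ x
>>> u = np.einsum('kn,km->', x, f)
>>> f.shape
(29, 37)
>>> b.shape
(5, 5)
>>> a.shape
(5, 5)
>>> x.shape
(29, 5)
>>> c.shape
(5, 2)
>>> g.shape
(5, 5, 2)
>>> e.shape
(2, 5, 11, 29, 5)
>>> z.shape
(37, 11)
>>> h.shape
(29, 11)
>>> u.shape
()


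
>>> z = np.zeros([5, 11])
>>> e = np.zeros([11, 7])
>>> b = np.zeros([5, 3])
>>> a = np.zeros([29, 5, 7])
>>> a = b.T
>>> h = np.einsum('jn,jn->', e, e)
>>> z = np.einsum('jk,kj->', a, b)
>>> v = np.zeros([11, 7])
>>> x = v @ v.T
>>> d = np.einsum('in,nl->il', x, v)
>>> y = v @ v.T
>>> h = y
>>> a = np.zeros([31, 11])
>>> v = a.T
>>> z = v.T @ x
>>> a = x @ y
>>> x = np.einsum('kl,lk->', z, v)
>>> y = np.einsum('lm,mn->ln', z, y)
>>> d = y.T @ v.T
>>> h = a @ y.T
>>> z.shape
(31, 11)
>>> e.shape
(11, 7)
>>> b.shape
(5, 3)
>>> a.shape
(11, 11)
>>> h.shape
(11, 31)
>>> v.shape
(11, 31)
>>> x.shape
()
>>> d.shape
(11, 11)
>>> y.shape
(31, 11)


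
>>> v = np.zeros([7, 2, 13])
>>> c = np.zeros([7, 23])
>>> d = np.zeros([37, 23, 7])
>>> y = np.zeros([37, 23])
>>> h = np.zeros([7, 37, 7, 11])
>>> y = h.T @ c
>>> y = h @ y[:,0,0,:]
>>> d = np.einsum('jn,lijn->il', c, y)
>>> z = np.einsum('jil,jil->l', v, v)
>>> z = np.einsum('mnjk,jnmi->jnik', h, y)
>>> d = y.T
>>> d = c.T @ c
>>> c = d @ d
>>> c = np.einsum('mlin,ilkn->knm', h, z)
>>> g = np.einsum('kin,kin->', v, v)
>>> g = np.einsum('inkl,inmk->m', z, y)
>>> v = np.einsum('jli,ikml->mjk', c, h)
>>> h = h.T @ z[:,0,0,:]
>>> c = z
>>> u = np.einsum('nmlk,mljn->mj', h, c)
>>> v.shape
(7, 23, 37)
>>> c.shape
(7, 37, 23, 11)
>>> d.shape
(23, 23)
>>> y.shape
(7, 37, 7, 23)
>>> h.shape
(11, 7, 37, 11)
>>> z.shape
(7, 37, 23, 11)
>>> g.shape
(7,)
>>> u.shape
(7, 23)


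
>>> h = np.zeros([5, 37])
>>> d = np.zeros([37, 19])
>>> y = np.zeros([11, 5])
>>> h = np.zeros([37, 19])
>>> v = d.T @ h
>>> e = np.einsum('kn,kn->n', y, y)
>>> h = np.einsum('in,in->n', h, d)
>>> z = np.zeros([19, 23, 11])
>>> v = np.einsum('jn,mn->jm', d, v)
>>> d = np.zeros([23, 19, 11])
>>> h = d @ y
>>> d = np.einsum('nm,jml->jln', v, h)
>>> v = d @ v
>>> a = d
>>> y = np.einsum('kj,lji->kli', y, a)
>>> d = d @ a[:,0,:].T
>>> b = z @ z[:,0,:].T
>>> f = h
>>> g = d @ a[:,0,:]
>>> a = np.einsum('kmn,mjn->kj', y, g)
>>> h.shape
(23, 19, 5)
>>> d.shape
(23, 5, 23)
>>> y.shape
(11, 23, 37)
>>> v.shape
(23, 5, 19)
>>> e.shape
(5,)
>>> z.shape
(19, 23, 11)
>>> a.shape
(11, 5)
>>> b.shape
(19, 23, 19)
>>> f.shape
(23, 19, 5)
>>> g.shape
(23, 5, 37)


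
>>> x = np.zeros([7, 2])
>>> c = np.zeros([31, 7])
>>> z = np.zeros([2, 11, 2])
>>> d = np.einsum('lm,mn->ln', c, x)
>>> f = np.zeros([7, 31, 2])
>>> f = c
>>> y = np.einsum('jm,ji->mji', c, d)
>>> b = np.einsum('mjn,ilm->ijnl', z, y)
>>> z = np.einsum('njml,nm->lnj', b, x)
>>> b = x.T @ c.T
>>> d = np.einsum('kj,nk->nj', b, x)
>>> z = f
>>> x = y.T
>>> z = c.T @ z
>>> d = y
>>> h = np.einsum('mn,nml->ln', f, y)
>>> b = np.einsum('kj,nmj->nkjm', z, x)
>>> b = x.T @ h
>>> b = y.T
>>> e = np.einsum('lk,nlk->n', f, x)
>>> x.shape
(2, 31, 7)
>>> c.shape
(31, 7)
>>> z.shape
(7, 7)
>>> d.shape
(7, 31, 2)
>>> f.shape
(31, 7)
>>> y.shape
(7, 31, 2)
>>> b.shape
(2, 31, 7)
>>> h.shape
(2, 7)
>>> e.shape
(2,)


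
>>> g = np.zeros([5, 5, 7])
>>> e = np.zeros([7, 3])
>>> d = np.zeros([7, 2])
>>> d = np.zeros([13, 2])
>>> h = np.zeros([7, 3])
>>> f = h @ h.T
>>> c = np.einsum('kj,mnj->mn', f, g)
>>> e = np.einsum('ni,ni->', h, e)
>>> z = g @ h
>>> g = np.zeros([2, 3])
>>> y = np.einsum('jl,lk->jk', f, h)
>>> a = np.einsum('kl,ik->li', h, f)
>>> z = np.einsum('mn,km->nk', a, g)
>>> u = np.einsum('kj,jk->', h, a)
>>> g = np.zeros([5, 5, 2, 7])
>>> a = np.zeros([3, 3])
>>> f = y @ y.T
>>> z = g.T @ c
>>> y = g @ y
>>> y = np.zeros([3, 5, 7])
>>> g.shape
(5, 5, 2, 7)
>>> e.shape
()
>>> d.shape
(13, 2)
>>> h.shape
(7, 3)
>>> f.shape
(7, 7)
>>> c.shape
(5, 5)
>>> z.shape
(7, 2, 5, 5)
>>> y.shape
(3, 5, 7)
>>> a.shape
(3, 3)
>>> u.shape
()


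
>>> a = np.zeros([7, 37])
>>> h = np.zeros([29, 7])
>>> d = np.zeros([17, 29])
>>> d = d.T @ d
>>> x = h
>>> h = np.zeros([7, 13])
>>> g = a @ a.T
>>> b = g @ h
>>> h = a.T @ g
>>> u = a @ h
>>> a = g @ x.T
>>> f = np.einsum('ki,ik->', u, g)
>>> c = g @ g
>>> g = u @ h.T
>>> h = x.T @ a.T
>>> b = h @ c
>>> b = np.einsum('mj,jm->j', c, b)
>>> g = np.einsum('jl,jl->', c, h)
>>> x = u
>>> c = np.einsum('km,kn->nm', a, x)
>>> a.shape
(7, 29)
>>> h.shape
(7, 7)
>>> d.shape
(29, 29)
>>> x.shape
(7, 7)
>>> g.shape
()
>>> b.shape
(7,)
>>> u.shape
(7, 7)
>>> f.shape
()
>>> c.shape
(7, 29)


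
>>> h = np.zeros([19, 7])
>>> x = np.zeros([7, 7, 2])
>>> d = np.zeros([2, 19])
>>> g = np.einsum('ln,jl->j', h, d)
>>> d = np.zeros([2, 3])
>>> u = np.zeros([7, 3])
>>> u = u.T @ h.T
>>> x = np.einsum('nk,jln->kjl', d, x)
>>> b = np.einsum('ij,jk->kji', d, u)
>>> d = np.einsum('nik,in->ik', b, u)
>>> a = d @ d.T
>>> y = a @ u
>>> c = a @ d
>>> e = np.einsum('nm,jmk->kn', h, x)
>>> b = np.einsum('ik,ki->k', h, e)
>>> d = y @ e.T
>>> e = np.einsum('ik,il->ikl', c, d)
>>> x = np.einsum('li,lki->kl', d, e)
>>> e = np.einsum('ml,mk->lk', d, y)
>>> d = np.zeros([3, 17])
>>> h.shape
(19, 7)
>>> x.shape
(2, 3)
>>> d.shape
(3, 17)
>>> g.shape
(2,)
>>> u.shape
(3, 19)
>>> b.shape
(7,)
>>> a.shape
(3, 3)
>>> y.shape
(3, 19)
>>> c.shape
(3, 2)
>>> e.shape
(7, 19)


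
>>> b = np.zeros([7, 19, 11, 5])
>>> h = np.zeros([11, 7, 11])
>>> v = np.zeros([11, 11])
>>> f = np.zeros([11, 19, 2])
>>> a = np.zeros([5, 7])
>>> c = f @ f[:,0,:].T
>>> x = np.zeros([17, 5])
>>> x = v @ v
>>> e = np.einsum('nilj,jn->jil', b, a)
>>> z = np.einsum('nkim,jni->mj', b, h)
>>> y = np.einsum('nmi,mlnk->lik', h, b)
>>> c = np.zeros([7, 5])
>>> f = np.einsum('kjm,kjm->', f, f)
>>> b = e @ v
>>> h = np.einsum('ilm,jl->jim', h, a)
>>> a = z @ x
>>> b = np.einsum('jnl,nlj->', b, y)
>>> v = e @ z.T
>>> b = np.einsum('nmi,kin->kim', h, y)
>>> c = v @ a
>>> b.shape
(19, 11, 11)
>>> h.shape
(5, 11, 11)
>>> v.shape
(5, 19, 5)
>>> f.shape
()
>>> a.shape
(5, 11)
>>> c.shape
(5, 19, 11)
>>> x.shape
(11, 11)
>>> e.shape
(5, 19, 11)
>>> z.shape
(5, 11)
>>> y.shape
(19, 11, 5)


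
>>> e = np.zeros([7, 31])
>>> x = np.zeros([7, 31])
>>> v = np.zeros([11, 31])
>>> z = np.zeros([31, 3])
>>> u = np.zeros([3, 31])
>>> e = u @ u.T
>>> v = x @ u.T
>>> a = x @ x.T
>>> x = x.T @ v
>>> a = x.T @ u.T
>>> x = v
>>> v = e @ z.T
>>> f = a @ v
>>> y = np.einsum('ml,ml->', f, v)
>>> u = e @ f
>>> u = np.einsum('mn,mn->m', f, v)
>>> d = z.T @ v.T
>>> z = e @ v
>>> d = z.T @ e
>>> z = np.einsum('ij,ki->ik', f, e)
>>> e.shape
(3, 3)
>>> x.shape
(7, 3)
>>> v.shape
(3, 31)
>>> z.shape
(3, 3)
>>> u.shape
(3,)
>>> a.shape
(3, 3)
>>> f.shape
(3, 31)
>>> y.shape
()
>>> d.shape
(31, 3)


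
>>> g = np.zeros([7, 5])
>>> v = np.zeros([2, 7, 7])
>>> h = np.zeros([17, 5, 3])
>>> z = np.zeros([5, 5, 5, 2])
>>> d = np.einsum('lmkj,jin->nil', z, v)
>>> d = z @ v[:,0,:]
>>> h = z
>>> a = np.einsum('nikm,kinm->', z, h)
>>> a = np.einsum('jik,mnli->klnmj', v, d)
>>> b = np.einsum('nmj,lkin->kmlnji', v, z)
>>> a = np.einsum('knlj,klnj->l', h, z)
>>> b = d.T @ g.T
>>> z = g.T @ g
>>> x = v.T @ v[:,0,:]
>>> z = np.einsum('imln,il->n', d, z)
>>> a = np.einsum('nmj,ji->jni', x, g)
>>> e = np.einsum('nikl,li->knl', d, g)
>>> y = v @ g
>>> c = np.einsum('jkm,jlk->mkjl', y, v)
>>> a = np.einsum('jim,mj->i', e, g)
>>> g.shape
(7, 5)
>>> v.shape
(2, 7, 7)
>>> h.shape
(5, 5, 5, 2)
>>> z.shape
(7,)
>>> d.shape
(5, 5, 5, 7)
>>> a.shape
(5,)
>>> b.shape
(7, 5, 5, 7)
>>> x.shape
(7, 7, 7)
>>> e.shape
(5, 5, 7)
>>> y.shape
(2, 7, 5)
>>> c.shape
(5, 7, 2, 7)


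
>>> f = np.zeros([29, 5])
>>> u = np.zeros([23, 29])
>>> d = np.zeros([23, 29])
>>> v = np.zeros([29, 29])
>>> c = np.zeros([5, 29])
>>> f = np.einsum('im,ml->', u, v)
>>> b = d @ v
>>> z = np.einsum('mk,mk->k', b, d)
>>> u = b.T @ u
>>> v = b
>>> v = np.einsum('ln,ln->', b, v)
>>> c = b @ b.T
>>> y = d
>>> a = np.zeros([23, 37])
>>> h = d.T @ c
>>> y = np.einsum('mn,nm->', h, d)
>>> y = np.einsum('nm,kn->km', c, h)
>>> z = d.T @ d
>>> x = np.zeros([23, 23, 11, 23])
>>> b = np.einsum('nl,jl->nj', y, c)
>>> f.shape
()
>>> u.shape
(29, 29)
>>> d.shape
(23, 29)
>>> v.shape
()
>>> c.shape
(23, 23)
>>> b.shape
(29, 23)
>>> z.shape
(29, 29)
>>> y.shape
(29, 23)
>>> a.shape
(23, 37)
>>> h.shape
(29, 23)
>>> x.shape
(23, 23, 11, 23)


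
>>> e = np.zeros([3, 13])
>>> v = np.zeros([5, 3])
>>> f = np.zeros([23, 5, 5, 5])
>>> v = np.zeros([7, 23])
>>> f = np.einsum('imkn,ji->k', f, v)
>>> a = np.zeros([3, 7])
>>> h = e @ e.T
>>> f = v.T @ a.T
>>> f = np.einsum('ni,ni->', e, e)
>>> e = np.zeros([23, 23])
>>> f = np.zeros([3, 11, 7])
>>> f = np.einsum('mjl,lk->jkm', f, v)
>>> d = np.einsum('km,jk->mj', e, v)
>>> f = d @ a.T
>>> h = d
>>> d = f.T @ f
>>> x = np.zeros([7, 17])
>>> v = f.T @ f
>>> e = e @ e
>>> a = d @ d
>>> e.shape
(23, 23)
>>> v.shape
(3, 3)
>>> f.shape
(23, 3)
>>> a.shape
(3, 3)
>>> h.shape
(23, 7)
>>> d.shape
(3, 3)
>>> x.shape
(7, 17)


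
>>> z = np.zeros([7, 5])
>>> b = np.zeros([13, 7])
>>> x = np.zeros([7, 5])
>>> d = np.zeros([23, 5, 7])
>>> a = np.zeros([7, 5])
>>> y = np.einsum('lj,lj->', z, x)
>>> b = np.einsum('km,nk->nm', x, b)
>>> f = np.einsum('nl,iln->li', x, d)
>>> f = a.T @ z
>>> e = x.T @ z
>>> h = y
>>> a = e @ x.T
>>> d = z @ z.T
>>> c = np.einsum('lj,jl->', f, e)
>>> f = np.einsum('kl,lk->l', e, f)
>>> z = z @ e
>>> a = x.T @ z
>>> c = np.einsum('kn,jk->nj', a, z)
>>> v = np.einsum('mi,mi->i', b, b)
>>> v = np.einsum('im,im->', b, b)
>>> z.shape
(7, 5)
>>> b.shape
(13, 5)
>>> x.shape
(7, 5)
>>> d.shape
(7, 7)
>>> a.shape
(5, 5)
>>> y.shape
()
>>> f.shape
(5,)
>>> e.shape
(5, 5)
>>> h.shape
()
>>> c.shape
(5, 7)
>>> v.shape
()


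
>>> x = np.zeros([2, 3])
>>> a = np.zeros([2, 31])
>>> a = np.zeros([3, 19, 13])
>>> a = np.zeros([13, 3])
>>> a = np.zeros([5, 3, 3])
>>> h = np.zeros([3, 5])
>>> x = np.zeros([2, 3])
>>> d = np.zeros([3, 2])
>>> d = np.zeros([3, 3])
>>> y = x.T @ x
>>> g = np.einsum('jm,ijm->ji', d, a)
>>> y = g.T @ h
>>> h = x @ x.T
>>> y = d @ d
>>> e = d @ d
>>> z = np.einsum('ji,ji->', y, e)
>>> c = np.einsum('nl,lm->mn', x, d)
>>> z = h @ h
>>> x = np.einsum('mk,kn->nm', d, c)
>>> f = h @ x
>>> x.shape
(2, 3)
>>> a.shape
(5, 3, 3)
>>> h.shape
(2, 2)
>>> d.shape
(3, 3)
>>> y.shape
(3, 3)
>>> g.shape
(3, 5)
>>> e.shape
(3, 3)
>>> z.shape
(2, 2)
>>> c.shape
(3, 2)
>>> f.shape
(2, 3)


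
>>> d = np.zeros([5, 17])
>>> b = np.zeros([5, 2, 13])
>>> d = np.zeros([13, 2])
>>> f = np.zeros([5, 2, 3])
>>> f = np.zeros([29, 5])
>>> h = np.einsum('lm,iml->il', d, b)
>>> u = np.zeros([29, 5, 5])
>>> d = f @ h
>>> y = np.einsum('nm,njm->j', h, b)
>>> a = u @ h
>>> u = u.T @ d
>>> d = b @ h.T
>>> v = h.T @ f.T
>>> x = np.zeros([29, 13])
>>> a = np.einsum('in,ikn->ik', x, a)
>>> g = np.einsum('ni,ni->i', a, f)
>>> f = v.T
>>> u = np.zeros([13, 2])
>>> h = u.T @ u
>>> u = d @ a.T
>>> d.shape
(5, 2, 5)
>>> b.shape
(5, 2, 13)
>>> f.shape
(29, 13)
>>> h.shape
(2, 2)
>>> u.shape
(5, 2, 29)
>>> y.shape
(2,)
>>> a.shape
(29, 5)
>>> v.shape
(13, 29)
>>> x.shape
(29, 13)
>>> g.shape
(5,)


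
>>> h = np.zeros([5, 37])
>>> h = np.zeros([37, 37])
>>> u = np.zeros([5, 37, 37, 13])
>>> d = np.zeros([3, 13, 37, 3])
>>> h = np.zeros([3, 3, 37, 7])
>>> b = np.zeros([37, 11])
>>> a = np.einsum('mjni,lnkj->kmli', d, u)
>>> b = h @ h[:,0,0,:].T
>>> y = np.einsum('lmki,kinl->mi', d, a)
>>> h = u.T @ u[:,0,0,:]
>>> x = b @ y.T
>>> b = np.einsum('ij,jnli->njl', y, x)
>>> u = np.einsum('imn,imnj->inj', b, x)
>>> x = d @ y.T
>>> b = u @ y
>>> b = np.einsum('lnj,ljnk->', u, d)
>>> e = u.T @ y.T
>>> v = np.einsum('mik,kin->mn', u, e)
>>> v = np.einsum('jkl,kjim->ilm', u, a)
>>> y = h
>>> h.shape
(13, 37, 37, 13)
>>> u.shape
(3, 37, 13)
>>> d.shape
(3, 13, 37, 3)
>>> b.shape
()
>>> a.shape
(37, 3, 5, 3)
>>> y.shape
(13, 37, 37, 13)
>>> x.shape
(3, 13, 37, 13)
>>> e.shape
(13, 37, 13)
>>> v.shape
(5, 13, 3)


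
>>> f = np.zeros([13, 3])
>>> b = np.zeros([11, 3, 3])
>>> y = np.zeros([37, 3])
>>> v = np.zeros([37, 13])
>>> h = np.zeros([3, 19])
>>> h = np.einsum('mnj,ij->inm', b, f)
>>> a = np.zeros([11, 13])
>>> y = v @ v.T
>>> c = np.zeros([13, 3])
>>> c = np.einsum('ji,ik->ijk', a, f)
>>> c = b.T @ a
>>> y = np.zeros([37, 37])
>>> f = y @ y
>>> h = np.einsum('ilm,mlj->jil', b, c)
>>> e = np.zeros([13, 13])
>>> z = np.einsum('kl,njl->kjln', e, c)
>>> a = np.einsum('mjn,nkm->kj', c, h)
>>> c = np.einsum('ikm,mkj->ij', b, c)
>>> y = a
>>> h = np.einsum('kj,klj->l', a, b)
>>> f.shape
(37, 37)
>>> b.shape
(11, 3, 3)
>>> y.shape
(11, 3)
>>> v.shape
(37, 13)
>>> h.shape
(3,)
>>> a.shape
(11, 3)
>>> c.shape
(11, 13)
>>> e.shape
(13, 13)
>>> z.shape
(13, 3, 13, 3)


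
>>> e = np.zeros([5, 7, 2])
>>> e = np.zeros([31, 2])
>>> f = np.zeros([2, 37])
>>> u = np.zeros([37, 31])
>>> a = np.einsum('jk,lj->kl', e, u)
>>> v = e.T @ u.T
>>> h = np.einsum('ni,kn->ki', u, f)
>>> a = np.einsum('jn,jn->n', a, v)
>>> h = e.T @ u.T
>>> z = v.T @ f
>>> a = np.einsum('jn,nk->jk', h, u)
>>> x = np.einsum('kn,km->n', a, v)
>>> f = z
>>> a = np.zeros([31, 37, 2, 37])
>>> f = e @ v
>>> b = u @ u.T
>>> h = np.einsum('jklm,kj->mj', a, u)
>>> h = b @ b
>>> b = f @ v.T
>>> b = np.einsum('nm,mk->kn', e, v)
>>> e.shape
(31, 2)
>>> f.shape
(31, 37)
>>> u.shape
(37, 31)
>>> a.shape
(31, 37, 2, 37)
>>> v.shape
(2, 37)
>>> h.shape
(37, 37)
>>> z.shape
(37, 37)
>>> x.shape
(31,)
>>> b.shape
(37, 31)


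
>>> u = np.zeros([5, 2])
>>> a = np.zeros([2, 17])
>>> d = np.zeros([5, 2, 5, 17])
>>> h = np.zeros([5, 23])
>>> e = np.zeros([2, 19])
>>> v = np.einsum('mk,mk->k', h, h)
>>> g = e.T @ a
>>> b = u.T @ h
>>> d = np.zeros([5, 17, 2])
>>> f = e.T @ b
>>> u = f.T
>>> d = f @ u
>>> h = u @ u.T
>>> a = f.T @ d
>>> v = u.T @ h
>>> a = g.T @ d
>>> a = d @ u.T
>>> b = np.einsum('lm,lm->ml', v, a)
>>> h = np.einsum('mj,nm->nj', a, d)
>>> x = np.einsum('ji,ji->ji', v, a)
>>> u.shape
(23, 19)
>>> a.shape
(19, 23)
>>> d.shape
(19, 19)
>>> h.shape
(19, 23)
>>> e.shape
(2, 19)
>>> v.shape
(19, 23)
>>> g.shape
(19, 17)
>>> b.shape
(23, 19)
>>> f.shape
(19, 23)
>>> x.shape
(19, 23)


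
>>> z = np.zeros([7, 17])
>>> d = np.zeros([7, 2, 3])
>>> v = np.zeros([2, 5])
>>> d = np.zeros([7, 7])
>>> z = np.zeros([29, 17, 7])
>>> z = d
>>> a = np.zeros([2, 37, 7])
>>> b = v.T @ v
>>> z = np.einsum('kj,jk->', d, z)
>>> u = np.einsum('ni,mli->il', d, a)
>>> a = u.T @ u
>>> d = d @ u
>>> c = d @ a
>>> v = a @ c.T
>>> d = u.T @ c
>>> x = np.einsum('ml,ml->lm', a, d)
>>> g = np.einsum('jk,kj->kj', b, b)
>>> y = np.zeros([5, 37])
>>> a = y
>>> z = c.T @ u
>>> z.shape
(37, 37)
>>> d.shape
(37, 37)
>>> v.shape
(37, 7)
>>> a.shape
(5, 37)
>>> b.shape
(5, 5)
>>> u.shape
(7, 37)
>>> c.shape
(7, 37)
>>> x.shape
(37, 37)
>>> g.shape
(5, 5)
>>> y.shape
(5, 37)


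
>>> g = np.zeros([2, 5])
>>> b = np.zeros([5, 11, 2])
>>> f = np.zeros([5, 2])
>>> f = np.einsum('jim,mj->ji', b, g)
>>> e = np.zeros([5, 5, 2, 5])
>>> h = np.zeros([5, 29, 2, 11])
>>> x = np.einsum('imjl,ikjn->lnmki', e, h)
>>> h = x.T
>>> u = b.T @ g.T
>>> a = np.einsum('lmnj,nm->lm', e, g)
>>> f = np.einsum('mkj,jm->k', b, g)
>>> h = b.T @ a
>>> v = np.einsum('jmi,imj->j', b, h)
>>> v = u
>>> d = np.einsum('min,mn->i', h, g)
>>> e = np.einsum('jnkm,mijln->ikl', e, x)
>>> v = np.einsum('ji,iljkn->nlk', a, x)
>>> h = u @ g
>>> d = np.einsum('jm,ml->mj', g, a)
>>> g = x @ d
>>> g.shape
(5, 11, 5, 29, 2)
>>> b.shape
(5, 11, 2)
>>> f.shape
(11,)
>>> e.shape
(11, 2, 29)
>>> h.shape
(2, 11, 5)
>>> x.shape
(5, 11, 5, 29, 5)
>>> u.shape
(2, 11, 2)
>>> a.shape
(5, 5)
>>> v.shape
(5, 11, 29)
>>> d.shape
(5, 2)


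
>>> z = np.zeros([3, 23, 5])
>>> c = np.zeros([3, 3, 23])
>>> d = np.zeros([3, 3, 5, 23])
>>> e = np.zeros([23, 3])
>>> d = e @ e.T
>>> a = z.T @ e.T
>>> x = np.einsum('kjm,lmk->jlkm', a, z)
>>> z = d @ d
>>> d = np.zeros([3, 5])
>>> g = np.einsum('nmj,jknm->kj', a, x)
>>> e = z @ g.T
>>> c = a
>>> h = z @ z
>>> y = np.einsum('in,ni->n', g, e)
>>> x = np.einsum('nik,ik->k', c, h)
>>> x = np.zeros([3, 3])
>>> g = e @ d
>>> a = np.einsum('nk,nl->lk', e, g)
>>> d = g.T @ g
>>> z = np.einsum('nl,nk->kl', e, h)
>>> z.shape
(23, 3)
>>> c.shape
(5, 23, 23)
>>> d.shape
(5, 5)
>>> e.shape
(23, 3)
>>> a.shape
(5, 3)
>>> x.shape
(3, 3)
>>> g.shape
(23, 5)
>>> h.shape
(23, 23)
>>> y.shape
(23,)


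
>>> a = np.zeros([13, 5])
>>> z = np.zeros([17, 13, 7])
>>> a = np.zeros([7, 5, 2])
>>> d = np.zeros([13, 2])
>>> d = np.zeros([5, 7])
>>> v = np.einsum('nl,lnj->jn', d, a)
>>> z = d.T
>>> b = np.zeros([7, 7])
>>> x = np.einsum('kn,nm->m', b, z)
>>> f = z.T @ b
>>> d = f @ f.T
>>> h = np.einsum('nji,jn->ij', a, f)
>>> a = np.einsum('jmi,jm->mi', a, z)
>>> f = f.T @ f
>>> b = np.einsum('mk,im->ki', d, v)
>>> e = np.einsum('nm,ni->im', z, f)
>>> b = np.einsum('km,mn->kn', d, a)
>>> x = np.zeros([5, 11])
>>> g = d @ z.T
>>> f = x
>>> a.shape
(5, 2)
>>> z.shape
(7, 5)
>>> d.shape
(5, 5)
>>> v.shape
(2, 5)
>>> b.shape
(5, 2)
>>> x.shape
(5, 11)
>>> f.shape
(5, 11)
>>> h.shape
(2, 5)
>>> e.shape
(7, 5)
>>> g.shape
(5, 7)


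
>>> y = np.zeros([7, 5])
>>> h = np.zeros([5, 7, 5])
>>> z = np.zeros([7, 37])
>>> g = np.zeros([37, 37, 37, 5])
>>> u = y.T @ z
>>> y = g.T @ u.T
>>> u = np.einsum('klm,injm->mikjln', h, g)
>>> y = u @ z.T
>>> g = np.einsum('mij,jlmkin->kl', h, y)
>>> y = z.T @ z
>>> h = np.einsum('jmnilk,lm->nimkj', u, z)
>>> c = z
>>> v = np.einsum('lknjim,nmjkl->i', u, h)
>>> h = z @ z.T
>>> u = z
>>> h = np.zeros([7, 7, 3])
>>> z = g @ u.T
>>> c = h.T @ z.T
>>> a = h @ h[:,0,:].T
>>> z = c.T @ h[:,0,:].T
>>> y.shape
(37, 37)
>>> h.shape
(7, 7, 3)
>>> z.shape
(37, 7, 7)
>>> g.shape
(37, 37)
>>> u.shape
(7, 37)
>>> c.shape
(3, 7, 37)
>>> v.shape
(7,)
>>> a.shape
(7, 7, 7)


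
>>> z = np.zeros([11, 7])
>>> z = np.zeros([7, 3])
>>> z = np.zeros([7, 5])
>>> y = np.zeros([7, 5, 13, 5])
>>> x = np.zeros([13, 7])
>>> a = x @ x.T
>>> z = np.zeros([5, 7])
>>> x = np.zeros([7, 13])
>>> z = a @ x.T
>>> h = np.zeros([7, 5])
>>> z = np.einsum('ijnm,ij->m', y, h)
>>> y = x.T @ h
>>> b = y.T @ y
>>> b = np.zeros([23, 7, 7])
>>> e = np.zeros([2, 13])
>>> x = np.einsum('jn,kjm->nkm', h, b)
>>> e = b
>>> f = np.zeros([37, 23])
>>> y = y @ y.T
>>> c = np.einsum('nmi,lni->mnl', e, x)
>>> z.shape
(5,)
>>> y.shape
(13, 13)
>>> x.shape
(5, 23, 7)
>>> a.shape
(13, 13)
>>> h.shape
(7, 5)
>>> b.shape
(23, 7, 7)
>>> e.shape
(23, 7, 7)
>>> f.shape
(37, 23)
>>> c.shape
(7, 23, 5)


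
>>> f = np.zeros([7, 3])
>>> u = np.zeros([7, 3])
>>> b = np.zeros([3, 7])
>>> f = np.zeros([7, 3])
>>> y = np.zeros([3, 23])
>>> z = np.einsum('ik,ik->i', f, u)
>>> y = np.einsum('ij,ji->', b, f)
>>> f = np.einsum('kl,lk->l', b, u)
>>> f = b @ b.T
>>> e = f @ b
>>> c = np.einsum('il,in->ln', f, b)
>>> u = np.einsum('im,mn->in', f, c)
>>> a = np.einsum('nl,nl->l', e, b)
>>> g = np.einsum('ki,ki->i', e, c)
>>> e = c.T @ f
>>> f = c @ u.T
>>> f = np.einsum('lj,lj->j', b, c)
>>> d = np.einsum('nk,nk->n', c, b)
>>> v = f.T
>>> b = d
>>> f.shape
(7,)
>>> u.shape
(3, 7)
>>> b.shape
(3,)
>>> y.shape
()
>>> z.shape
(7,)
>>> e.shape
(7, 3)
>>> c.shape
(3, 7)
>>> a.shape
(7,)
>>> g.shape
(7,)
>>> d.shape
(3,)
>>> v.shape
(7,)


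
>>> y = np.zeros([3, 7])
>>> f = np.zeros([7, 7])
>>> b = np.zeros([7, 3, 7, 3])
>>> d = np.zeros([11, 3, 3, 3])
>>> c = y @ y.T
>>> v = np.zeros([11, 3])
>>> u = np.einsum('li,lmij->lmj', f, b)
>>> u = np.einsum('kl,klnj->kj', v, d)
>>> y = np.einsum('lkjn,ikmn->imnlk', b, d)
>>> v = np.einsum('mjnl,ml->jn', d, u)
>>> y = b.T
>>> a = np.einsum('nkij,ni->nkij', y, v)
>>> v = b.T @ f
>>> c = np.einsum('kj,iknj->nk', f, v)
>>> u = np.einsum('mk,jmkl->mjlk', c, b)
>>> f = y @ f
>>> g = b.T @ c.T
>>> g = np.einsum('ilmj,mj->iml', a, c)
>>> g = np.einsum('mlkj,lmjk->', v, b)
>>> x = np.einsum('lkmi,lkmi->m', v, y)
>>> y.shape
(3, 7, 3, 7)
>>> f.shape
(3, 7, 3, 7)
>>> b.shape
(7, 3, 7, 3)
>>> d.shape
(11, 3, 3, 3)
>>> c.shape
(3, 7)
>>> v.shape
(3, 7, 3, 7)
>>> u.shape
(3, 7, 3, 7)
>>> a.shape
(3, 7, 3, 7)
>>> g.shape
()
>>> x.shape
(3,)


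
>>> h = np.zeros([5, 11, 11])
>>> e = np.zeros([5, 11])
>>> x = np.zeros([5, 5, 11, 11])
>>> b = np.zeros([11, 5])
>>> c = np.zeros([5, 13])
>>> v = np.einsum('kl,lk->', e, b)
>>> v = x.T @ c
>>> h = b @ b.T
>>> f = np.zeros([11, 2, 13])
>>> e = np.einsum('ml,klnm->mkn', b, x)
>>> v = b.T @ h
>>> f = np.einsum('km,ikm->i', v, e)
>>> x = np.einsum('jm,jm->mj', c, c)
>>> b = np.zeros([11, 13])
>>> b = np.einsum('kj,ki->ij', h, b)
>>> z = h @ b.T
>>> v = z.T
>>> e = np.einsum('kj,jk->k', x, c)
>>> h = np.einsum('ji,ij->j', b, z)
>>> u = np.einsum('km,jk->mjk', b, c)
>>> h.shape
(13,)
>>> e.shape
(13,)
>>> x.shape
(13, 5)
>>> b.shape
(13, 11)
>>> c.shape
(5, 13)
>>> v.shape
(13, 11)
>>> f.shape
(11,)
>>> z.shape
(11, 13)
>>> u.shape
(11, 5, 13)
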